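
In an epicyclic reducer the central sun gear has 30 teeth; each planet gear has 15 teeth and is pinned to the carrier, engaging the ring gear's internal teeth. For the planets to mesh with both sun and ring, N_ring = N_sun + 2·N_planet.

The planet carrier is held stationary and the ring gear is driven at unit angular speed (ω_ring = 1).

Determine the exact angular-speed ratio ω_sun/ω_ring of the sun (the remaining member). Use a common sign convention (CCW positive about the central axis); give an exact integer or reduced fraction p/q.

-2

N_ring = 30 + 2·15 = 60
30(ω_s−ω_c) = −60(ω_r−ω_c),  ω_c=0, ω_r=1
ω_s = 0 − (60/30)(1−0) = -2
ω_s/ω_r = -2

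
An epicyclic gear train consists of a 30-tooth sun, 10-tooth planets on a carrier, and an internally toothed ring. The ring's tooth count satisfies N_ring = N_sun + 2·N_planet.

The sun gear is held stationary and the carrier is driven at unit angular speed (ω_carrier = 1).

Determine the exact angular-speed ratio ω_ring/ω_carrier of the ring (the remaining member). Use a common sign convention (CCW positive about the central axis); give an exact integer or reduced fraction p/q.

N_ring = 30 + 2·10 = 50
30(ω_s−ω_c) = −50(ω_r−ω_c),  ω_s=0, ω_c=1
ω_r = 1 − (30/50)(0−1) = 8/5
ω_r/ω_c = 8/5

8/5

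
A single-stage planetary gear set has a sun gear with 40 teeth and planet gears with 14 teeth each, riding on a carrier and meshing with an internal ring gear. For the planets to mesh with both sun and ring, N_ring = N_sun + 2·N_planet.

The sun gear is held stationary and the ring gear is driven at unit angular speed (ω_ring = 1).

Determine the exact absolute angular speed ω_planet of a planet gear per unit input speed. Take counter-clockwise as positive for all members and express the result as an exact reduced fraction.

17/7

N_ring = 40 + 2·14 = 68
40(ω_s−ω_c) = −68(ω_r−ω_c),  ω_s=0, ω_r=1
40(0−ω_c) = −68(1−ω_c)  ⇒  108ω_c = 68  ⇒  ω_c = 17/27
sun–planet: 40·(0−17/27) = −14·(ω_p−ω_c)  ⇒  ω_p−ω_c = −(40/14)·(-17/27) = 340/189
ω_p = 17/27 + 340/189 = 17/7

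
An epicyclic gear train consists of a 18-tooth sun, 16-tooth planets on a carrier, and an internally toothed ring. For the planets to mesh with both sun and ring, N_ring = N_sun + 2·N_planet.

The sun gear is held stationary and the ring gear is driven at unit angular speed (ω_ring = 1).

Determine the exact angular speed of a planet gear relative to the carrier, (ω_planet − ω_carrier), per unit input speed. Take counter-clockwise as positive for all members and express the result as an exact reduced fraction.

225/272

N_ring = 18 + 2·16 = 50
18(ω_s−ω_c) = −50(ω_r−ω_c),  ω_s=0, ω_r=1
18(0−ω_c) = −50(1−ω_c)  ⇒  68ω_c = 50  ⇒  ω_c = 25/34
sun–planet: 18·(0−25/34) = −16·(ω_p−ω_c)  ⇒  ω_p−ω_c = −(18/16)·(-25/34) = 225/272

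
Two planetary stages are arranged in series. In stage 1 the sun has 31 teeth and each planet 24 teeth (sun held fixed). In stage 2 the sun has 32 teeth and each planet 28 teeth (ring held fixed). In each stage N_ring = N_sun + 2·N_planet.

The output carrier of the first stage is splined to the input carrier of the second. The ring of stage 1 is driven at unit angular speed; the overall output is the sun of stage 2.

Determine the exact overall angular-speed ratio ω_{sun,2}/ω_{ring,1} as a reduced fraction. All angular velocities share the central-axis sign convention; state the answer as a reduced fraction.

237/88

Stage 1: N_ring = 31 + 2·24 = 79
Stage 1: 31(ω_s−ω_c) = −79(ω_r−ω_c),  ω_s=0, ω_r=1
Stage 1: 31(0−ω_c) = −79(1−ω_c)  ⇒  110ω_c = 79  ⇒  ω_c = 79/110
  ⇒ ω_c¹/ω_r¹ = 79/110
Stage 2: N_ring = 32 + 2·28 = 88
Stage 2: 32(ω_s−ω_c) = −88(ω_r−ω_c),  ω_r=0, ω_c=1
Stage 2: ω_s = 1 − (88/32)(0−1) = 15/4
  ⇒ ω_s²/ω_c² = 15/4
Coupling ω_c² = ω_c¹ ⇒ overall = 79/110 × 15/4 = 237/88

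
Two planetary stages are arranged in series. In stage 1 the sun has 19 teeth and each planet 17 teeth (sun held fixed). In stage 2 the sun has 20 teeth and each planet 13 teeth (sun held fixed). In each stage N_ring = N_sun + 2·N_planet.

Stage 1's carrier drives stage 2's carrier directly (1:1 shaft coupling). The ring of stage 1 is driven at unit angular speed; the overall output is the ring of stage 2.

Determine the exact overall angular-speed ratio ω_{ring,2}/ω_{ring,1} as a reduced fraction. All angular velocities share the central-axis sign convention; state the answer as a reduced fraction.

Stage 1: N_ring = 19 + 2·17 = 53
Stage 1: 19(ω_s−ω_c) = −53(ω_r−ω_c),  ω_s=0, ω_r=1
Stage 1: 19(0−ω_c) = −53(1−ω_c)  ⇒  72ω_c = 53  ⇒  ω_c = 53/72
  ⇒ ω_c¹/ω_r¹ = 53/72
Stage 2: N_ring = 20 + 2·13 = 46
Stage 2: 20(ω_s−ω_c) = −46(ω_r−ω_c),  ω_s=0, ω_c=1
Stage 2: ω_r = 1 − (20/46)(0−1) = 33/23
  ⇒ ω_r²/ω_c² = 33/23
Coupling ω_c² = ω_c¹ ⇒ overall = 53/72 × 33/23 = 583/552

583/552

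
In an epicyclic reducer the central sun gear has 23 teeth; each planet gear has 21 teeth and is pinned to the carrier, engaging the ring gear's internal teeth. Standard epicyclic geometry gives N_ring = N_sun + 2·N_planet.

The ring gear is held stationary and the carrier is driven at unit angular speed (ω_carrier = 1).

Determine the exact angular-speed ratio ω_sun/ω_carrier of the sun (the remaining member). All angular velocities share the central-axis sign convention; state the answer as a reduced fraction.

88/23

N_ring = 23 + 2·21 = 65
23(ω_s−ω_c) = −65(ω_r−ω_c),  ω_r=0, ω_c=1
ω_s = 1 − (65/23)(0−1) = 88/23
ω_s/ω_c = 88/23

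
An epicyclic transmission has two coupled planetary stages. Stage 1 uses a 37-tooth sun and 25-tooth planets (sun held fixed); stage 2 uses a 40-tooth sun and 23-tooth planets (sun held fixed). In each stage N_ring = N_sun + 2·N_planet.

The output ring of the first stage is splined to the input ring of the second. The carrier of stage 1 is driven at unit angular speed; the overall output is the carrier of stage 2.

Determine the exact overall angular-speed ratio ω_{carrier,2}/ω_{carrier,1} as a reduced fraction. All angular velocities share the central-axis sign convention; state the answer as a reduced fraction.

Stage 1: N_ring = 37 + 2·25 = 87
Stage 1: 37(ω_s−ω_c) = −87(ω_r−ω_c),  ω_s=0, ω_c=1
Stage 1: ω_r = 1 − (37/87)(0−1) = 124/87
  ⇒ ω_r¹/ω_c¹ = 124/87
Stage 2: N_ring = 40 + 2·23 = 86
Stage 2: 40(ω_s−ω_c) = −86(ω_r−ω_c),  ω_s=0, ω_r=1
Stage 2: 40(0−ω_c) = −86(1−ω_c)  ⇒  126ω_c = 86  ⇒  ω_c = 43/63
  ⇒ ω_c²/ω_r² = 43/63
Coupling ω_r² = ω_r¹ ⇒ overall = 124/87 × 43/63 = 5332/5481

5332/5481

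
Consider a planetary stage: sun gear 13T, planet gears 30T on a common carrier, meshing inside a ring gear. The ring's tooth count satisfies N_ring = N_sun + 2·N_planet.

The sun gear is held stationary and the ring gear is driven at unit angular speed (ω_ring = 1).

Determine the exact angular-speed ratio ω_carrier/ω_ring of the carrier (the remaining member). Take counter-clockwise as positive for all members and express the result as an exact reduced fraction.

73/86

N_ring = 13 + 2·30 = 73
13(ω_s−ω_c) = −73(ω_r−ω_c),  ω_s=0, ω_r=1
13(0−ω_c) = −73(1−ω_c)  ⇒  86ω_c = 73  ⇒  ω_c = 73/86
ω_c/ω_r = 73/86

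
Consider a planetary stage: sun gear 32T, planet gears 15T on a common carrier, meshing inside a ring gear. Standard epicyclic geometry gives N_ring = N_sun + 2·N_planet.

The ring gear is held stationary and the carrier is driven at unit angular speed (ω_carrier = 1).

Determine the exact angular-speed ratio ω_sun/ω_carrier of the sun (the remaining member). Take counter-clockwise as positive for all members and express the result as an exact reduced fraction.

N_ring = 32 + 2·15 = 62
32(ω_s−ω_c) = −62(ω_r−ω_c),  ω_r=0, ω_c=1
ω_s = 1 − (62/32)(0−1) = 47/16
ω_s/ω_c = 47/16

47/16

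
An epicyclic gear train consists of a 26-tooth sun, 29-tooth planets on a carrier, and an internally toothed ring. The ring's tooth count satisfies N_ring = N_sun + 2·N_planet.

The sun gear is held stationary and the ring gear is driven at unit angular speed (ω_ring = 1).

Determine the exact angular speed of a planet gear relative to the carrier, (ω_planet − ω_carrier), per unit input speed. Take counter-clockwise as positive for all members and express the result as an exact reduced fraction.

1092/1595

N_ring = 26 + 2·29 = 84
26(ω_s−ω_c) = −84(ω_r−ω_c),  ω_s=0, ω_r=1
26(0−ω_c) = −84(1−ω_c)  ⇒  110ω_c = 84  ⇒  ω_c = 42/55
sun–planet: 26·(0−42/55) = −29·(ω_p−ω_c)  ⇒  ω_p−ω_c = −(26/29)·(-42/55) = 1092/1595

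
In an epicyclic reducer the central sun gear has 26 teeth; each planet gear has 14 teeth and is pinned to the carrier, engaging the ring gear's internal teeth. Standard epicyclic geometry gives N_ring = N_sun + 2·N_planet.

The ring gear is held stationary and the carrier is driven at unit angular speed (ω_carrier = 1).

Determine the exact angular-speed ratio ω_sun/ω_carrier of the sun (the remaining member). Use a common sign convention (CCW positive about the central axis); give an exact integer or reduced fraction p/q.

40/13

N_ring = 26 + 2·14 = 54
26(ω_s−ω_c) = −54(ω_r−ω_c),  ω_r=0, ω_c=1
ω_s = 1 − (54/26)(0−1) = 40/13
ω_s/ω_c = 40/13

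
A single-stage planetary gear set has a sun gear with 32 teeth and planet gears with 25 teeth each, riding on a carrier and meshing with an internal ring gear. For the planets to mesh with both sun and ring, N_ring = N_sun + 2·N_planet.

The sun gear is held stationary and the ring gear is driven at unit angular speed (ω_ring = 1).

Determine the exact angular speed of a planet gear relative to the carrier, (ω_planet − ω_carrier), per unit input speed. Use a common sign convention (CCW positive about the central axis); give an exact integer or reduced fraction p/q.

N_ring = 32 + 2·25 = 82
32(ω_s−ω_c) = −82(ω_r−ω_c),  ω_s=0, ω_r=1
32(0−ω_c) = −82(1−ω_c)  ⇒  114ω_c = 82  ⇒  ω_c = 41/57
sun–planet: 32·(0−41/57) = −25·(ω_p−ω_c)  ⇒  ω_p−ω_c = −(32/25)·(-41/57) = 1312/1425

1312/1425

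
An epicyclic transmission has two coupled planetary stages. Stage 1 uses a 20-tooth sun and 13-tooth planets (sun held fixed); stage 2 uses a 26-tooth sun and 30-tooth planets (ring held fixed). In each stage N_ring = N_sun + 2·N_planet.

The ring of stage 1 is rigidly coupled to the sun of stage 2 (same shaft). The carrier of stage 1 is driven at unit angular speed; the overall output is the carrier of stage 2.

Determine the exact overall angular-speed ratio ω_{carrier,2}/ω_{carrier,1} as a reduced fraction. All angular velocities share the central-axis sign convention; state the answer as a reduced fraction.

Stage 1: N_ring = 20 + 2·13 = 46
Stage 1: 20(ω_s−ω_c) = −46(ω_r−ω_c),  ω_s=0, ω_c=1
Stage 1: ω_r = 1 − (20/46)(0−1) = 33/23
  ⇒ ω_r¹/ω_c¹ = 33/23
Stage 2: N_ring = 26 + 2·30 = 86
Stage 2: 26(ω_s−ω_c) = −86(ω_r−ω_c),  ω_r=0, ω_s=1
Stage 2: 26(1−ω_c) = −86(0−ω_c)  ⇒  112ω_c = 26  ⇒  ω_c = 13/56
  ⇒ ω_c²/ω_s² = 13/56
Coupling ω_s² = ω_r¹ ⇒ overall = 33/23 × 13/56 = 429/1288

429/1288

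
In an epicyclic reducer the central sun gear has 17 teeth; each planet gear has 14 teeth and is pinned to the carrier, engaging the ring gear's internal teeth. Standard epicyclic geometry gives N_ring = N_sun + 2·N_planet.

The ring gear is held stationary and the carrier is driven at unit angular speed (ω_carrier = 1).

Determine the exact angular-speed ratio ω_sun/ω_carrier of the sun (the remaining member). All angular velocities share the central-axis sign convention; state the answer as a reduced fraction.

N_ring = 17 + 2·14 = 45
17(ω_s−ω_c) = −45(ω_r−ω_c),  ω_r=0, ω_c=1
ω_s = 1 − (45/17)(0−1) = 62/17
ω_s/ω_c = 62/17

62/17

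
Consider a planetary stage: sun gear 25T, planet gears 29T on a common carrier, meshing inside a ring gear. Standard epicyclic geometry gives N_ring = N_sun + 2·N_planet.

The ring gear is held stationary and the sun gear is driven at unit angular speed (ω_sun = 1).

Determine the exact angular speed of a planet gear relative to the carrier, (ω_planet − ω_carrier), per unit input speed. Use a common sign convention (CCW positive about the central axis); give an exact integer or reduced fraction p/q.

-2075/3132

N_ring = 25 + 2·29 = 83
25(ω_s−ω_c) = −83(ω_r−ω_c),  ω_r=0, ω_s=1
25(1−ω_c) = −83(0−ω_c)  ⇒  108ω_c = 25  ⇒  ω_c = 25/108
sun–planet: 25·(1−25/108) = −29·(ω_p−ω_c)  ⇒  ω_p−ω_c = −(25/29)·(83/108) = -2075/3132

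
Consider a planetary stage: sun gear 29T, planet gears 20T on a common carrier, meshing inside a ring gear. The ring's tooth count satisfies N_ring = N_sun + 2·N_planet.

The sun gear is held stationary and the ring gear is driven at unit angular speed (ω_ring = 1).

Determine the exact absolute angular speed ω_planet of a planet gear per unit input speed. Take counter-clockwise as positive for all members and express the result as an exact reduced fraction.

N_ring = 29 + 2·20 = 69
29(ω_s−ω_c) = −69(ω_r−ω_c),  ω_s=0, ω_r=1
29(0−ω_c) = −69(1−ω_c)  ⇒  98ω_c = 69  ⇒  ω_c = 69/98
sun–planet: 29·(0−69/98) = −20·(ω_p−ω_c)  ⇒  ω_p−ω_c = −(29/20)·(-69/98) = 2001/1960
ω_p = 69/98 + 2001/1960 = 69/40

69/40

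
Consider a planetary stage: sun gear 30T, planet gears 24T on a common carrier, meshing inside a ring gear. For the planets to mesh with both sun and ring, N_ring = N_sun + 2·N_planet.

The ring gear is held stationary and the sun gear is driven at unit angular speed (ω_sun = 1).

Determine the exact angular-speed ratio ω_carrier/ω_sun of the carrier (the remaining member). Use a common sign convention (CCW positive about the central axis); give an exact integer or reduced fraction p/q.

N_ring = 30 + 2·24 = 78
30(ω_s−ω_c) = −78(ω_r−ω_c),  ω_r=0, ω_s=1
30(1−ω_c) = −78(0−ω_c)  ⇒  108ω_c = 30  ⇒  ω_c = 5/18
ω_c/ω_s = 5/18

5/18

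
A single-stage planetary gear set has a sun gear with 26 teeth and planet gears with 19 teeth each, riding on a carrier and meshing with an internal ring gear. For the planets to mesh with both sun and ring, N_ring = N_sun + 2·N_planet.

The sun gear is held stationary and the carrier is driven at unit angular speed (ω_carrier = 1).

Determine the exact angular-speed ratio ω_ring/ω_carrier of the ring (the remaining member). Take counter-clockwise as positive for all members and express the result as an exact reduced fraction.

45/32

N_ring = 26 + 2·19 = 64
26(ω_s−ω_c) = −64(ω_r−ω_c),  ω_s=0, ω_c=1
ω_r = 1 − (26/64)(0−1) = 45/32
ω_r/ω_c = 45/32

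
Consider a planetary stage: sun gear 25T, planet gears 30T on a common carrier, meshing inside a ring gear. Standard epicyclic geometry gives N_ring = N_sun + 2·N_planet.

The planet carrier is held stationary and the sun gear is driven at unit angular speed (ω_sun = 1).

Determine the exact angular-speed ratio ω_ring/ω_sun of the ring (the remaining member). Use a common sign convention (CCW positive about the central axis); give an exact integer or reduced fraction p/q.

N_ring = 25 + 2·30 = 85
25(ω_s−ω_c) = −85(ω_r−ω_c),  ω_c=0, ω_s=1
ω_r = 0 − (25/85)(1−0) = -5/17
ω_r/ω_s = -5/17

-5/17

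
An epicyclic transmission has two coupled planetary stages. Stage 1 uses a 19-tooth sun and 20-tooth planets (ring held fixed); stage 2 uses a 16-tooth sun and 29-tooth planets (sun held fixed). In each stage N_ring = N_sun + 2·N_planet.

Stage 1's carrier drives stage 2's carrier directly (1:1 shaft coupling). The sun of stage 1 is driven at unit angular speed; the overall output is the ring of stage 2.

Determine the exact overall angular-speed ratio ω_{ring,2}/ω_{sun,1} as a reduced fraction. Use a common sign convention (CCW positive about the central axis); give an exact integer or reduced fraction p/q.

Stage 1: N_ring = 19 + 2·20 = 59
Stage 1: 19(ω_s−ω_c) = −59(ω_r−ω_c),  ω_r=0, ω_s=1
Stage 1: 19(1−ω_c) = −59(0−ω_c)  ⇒  78ω_c = 19  ⇒  ω_c = 19/78
  ⇒ ω_c¹/ω_s¹ = 19/78
Stage 2: N_ring = 16 + 2·29 = 74
Stage 2: 16(ω_s−ω_c) = −74(ω_r−ω_c),  ω_s=0, ω_c=1
Stage 2: ω_r = 1 − (16/74)(0−1) = 45/37
  ⇒ ω_r²/ω_c² = 45/37
Coupling ω_c² = ω_c¹ ⇒ overall = 19/78 × 45/37 = 285/962

285/962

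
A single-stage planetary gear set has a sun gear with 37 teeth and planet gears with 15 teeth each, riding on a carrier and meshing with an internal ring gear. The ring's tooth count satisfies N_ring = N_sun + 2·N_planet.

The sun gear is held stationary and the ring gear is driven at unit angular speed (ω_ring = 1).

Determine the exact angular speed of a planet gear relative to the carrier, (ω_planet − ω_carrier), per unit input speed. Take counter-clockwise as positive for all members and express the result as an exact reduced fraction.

N_ring = 37 + 2·15 = 67
37(ω_s−ω_c) = −67(ω_r−ω_c),  ω_s=0, ω_r=1
37(0−ω_c) = −67(1−ω_c)  ⇒  104ω_c = 67  ⇒  ω_c = 67/104
sun–planet: 37·(0−67/104) = −15·(ω_p−ω_c)  ⇒  ω_p−ω_c = −(37/15)·(-67/104) = 2479/1560

2479/1560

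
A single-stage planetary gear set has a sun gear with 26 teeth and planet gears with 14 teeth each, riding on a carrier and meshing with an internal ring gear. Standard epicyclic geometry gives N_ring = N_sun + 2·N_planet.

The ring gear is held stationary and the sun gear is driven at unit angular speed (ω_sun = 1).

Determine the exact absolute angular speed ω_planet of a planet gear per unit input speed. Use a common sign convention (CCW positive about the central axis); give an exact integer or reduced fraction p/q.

-13/14

N_ring = 26 + 2·14 = 54
26(ω_s−ω_c) = −54(ω_r−ω_c),  ω_r=0, ω_s=1
26(1−ω_c) = −54(0−ω_c)  ⇒  80ω_c = 26  ⇒  ω_c = 13/40
sun–planet: 26·(1−13/40) = −14·(ω_p−ω_c)  ⇒  ω_p−ω_c = −(26/14)·(27/40) = -351/280
ω_p = 13/40 − 351/280 = -13/14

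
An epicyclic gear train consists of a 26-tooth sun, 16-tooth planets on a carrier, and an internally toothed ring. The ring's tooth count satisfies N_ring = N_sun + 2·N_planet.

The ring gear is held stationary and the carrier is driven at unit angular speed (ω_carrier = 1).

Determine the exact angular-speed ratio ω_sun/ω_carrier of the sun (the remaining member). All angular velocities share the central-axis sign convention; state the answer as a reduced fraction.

N_ring = 26 + 2·16 = 58
26(ω_s−ω_c) = −58(ω_r−ω_c),  ω_r=0, ω_c=1
ω_s = 1 − (58/26)(0−1) = 42/13
ω_s/ω_c = 42/13

42/13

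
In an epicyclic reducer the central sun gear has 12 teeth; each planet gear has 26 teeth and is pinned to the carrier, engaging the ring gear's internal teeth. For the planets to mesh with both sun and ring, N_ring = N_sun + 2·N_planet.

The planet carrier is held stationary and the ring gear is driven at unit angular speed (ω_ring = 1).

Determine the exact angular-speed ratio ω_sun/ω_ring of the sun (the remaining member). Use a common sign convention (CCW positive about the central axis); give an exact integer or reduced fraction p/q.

N_ring = 12 + 2·26 = 64
12(ω_s−ω_c) = −64(ω_r−ω_c),  ω_c=0, ω_r=1
ω_s = 0 − (64/12)(1−0) = -16/3
ω_s/ω_r = -16/3

-16/3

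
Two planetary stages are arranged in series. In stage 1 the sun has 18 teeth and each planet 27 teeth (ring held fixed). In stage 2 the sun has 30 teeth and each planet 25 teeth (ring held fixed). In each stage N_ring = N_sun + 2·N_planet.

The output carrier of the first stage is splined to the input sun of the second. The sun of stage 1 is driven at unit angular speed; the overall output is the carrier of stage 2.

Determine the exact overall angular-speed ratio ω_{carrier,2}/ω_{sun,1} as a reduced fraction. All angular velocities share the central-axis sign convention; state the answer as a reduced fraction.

Stage 1: N_ring = 18 + 2·27 = 72
Stage 1: 18(ω_s−ω_c) = −72(ω_r−ω_c),  ω_r=0, ω_s=1
Stage 1: 18(1−ω_c) = −72(0−ω_c)  ⇒  90ω_c = 18  ⇒  ω_c = 1/5
  ⇒ ω_c¹/ω_s¹ = 1/5
Stage 2: N_ring = 30 + 2·25 = 80
Stage 2: 30(ω_s−ω_c) = −80(ω_r−ω_c),  ω_r=0, ω_s=1
Stage 2: 30(1−ω_c) = −80(0−ω_c)  ⇒  110ω_c = 30  ⇒  ω_c = 3/11
  ⇒ ω_c²/ω_s² = 3/11
Coupling ω_s² = ω_c¹ ⇒ overall = 1/5 × 3/11 = 3/55

3/55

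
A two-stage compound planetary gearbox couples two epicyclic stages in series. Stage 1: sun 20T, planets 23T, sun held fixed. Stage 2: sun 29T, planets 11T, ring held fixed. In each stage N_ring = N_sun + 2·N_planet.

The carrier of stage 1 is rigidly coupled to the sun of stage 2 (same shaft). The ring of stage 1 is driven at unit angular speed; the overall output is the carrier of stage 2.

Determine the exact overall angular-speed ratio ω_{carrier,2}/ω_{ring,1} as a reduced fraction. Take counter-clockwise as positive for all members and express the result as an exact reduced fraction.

Stage 1: N_ring = 20 + 2·23 = 66
Stage 1: 20(ω_s−ω_c) = −66(ω_r−ω_c),  ω_s=0, ω_r=1
Stage 1: 20(0−ω_c) = −66(1−ω_c)  ⇒  86ω_c = 66  ⇒  ω_c = 33/43
  ⇒ ω_c¹/ω_r¹ = 33/43
Stage 2: N_ring = 29 + 2·11 = 51
Stage 2: 29(ω_s−ω_c) = −51(ω_r−ω_c),  ω_r=0, ω_s=1
Stage 2: 29(1−ω_c) = −51(0−ω_c)  ⇒  80ω_c = 29  ⇒  ω_c = 29/80
  ⇒ ω_c²/ω_s² = 29/80
Coupling ω_s² = ω_c¹ ⇒ overall = 33/43 × 29/80 = 957/3440

957/3440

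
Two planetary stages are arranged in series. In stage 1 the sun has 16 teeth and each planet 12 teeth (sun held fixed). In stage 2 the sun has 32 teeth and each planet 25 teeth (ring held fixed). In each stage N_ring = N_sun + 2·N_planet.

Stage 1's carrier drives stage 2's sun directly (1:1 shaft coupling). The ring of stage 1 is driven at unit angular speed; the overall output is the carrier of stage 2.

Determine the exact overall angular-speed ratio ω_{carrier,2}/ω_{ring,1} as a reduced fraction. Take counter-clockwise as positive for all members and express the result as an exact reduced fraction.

80/399

Stage 1: N_ring = 16 + 2·12 = 40
Stage 1: 16(ω_s−ω_c) = −40(ω_r−ω_c),  ω_s=0, ω_r=1
Stage 1: 16(0−ω_c) = −40(1−ω_c)  ⇒  56ω_c = 40  ⇒  ω_c = 5/7
  ⇒ ω_c¹/ω_r¹ = 5/7
Stage 2: N_ring = 32 + 2·25 = 82
Stage 2: 32(ω_s−ω_c) = −82(ω_r−ω_c),  ω_r=0, ω_s=1
Stage 2: 32(1−ω_c) = −82(0−ω_c)  ⇒  114ω_c = 32  ⇒  ω_c = 16/57
  ⇒ ω_c²/ω_s² = 16/57
Coupling ω_s² = ω_c¹ ⇒ overall = 5/7 × 16/57 = 80/399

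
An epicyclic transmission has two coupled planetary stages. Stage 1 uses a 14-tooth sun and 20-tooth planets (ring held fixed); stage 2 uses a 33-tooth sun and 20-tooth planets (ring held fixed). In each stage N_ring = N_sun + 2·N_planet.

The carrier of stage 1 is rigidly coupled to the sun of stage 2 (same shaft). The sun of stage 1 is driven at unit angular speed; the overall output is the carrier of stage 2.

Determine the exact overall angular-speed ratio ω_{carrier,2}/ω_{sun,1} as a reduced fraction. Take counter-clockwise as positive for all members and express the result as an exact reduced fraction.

231/3604

Stage 1: N_ring = 14 + 2·20 = 54
Stage 1: 14(ω_s−ω_c) = −54(ω_r−ω_c),  ω_r=0, ω_s=1
Stage 1: 14(1−ω_c) = −54(0−ω_c)  ⇒  68ω_c = 14  ⇒  ω_c = 7/34
  ⇒ ω_c¹/ω_s¹ = 7/34
Stage 2: N_ring = 33 + 2·20 = 73
Stage 2: 33(ω_s−ω_c) = −73(ω_r−ω_c),  ω_r=0, ω_s=1
Stage 2: 33(1−ω_c) = −73(0−ω_c)  ⇒  106ω_c = 33  ⇒  ω_c = 33/106
  ⇒ ω_c²/ω_s² = 33/106
Coupling ω_s² = ω_c¹ ⇒ overall = 7/34 × 33/106 = 231/3604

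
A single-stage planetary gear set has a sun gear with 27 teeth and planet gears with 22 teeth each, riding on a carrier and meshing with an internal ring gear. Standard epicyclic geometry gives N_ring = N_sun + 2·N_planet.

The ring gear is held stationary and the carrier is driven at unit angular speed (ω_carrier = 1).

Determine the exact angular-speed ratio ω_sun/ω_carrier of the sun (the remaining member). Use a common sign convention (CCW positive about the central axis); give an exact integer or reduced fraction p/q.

98/27

N_ring = 27 + 2·22 = 71
27(ω_s−ω_c) = −71(ω_r−ω_c),  ω_r=0, ω_c=1
ω_s = 1 − (71/27)(0−1) = 98/27
ω_s/ω_c = 98/27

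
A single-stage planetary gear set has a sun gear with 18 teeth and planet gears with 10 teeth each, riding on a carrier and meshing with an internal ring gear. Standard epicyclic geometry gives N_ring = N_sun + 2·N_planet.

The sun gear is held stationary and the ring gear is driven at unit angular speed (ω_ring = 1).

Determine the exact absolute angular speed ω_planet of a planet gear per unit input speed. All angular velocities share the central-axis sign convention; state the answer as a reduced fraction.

N_ring = 18 + 2·10 = 38
18(ω_s−ω_c) = −38(ω_r−ω_c),  ω_s=0, ω_r=1
18(0−ω_c) = −38(1−ω_c)  ⇒  56ω_c = 38  ⇒  ω_c = 19/28
sun–planet: 18·(0−19/28) = −10·(ω_p−ω_c)  ⇒  ω_p−ω_c = −(18/10)·(-19/28) = 171/140
ω_p = 19/28 + 171/140 = 19/10

19/10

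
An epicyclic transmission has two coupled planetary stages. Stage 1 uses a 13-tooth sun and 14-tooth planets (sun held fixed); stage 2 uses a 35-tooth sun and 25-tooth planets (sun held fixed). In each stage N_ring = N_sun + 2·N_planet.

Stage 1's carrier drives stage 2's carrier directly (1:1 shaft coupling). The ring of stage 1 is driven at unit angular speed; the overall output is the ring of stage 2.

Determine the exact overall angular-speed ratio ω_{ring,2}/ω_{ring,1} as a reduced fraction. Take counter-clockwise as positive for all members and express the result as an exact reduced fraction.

164/153

Stage 1: N_ring = 13 + 2·14 = 41
Stage 1: 13(ω_s−ω_c) = −41(ω_r−ω_c),  ω_s=0, ω_r=1
Stage 1: 13(0−ω_c) = −41(1−ω_c)  ⇒  54ω_c = 41  ⇒  ω_c = 41/54
  ⇒ ω_c¹/ω_r¹ = 41/54
Stage 2: N_ring = 35 + 2·25 = 85
Stage 2: 35(ω_s−ω_c) = −85(ω_r−ω_c),  ω_s=0, ω_c=1
Stage 2: ω_r = 1 − (35/85)(0−1) = 24/17
  ⇒ ω_r²/ω_c² = 24/17
Coupling ω_c² = ω_c¹ ⇒ overall = 41/54 × 24/17 = 164/153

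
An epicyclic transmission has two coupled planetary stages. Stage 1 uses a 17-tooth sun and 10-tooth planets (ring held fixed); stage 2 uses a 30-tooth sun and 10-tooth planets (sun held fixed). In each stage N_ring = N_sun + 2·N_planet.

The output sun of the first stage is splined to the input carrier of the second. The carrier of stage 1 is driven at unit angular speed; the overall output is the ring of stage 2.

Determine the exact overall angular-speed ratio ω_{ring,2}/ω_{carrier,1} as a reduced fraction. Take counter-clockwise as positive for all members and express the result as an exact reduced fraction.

Stage 1: N_ring = 17 + 2·10 = 37
Stage 1: 17(ω_s−ω_c) = −37(ω_r−ω_c),  ω_r=0, ω_c=1
Stage 1: ω_s = 1 − (37/17)(0−1) = 54/17
  ⇒ ω_s¹/ω_c¹ = 54/17
Stage 2: N_ring = 30 + 2·10 = 50
Stage 2: 30(ω_s−ω_c) = −50(ω_r−ω_c),  ω_s=0, ω_c=1
Stage 2: ω_r = 1 − (30/50)(0−1) = 8/5
  ⇒ ω_r²/ω_c² = 8/5
Coupling ω_c² = ω_s¹ ⇒ overall = 54/17 × 8/5 = 432/85

432/85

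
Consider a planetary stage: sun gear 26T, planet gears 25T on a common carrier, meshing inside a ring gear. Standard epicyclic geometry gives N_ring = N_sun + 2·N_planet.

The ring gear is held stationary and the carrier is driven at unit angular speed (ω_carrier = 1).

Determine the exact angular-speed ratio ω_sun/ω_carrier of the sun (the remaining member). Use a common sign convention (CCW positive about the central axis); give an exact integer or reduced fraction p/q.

N_ring = 26 + 2·25 = 76
26(ω_s−ω_c) = −76(ω_r−ω_c),  ω_r=0, ω_c=1
ω_s = 1 − (76/26)(0−1) = 51/13
ω_s/ω_c = 51/13

51/13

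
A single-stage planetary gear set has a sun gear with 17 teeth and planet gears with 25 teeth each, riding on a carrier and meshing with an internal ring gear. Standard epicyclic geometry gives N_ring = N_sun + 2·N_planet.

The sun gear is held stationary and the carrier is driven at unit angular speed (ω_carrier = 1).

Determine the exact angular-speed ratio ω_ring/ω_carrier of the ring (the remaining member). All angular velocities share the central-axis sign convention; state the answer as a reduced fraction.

84/67

N_ring = 17 + 2·25 = 67
17(ω_s−ω_c) = −67(ω_r−ω_c),  ω_s=0, ω_c=1
ω_r = 1 − (17/67)(0−1) = 84/67
ω_r/ω_c = 84/67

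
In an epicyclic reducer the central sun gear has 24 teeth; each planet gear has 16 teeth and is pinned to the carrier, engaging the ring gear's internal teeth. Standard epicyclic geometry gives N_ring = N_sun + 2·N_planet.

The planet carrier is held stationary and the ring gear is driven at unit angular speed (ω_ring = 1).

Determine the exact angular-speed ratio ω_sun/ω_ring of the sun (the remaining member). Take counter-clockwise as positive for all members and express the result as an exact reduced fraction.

N_ring = 24 + 2·16 = 56
24(ω_s−ω_c) = −56(ω_r−ω_c),  ω_c=0, ω_r=1
ω_s = 0 − (56/24)(1−0) = -7/3
ω_s/ω_r = -7/3

-7/3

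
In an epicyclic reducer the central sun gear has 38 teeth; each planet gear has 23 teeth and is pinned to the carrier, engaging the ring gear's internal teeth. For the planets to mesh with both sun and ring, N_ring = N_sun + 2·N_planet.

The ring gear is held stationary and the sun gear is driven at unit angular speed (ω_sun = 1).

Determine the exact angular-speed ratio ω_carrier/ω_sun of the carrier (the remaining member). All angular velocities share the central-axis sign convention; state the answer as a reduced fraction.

19/61

N_ring = 38 + 2·23 = 84
38(ω_s−ω_c) = −84(ω_r−ω_c),  ω_r=0, ω_s=1
38(1−ω_c) = −84(0−ω_c)  ⇒  122ω_c = 38  ⇒  ω_c = 19/61
ω_c/ω_s = 19/61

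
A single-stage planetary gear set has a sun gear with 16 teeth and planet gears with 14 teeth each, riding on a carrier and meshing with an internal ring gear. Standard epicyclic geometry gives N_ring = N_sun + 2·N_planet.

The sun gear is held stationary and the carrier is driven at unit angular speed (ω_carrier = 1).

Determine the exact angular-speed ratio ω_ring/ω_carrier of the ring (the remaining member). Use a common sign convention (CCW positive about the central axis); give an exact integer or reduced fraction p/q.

15/11

N_ring = 16 + 2·14 = 44
16(ω_s−ω_c) = −44(ω_r−ω_c),  ω_s=0, ω_c=1
ω_r = 1 − (16/44)(0−1) = 15/11
ω_r/ω_c = 15/11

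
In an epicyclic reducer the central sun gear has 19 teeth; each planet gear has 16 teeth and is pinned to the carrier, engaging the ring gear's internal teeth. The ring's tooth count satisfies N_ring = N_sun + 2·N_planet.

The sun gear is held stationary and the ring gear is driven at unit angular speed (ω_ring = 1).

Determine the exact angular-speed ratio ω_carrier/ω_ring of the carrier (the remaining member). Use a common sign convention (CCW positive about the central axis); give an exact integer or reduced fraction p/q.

51/70

N_ring = 19 + 2·16 = 51
19(ω_s−ω_c) = −51(ω_r−ω_c),  ω_s=0, ω_r=1
19(0−ω_c) = −51(1−ω_c)  ⇒  70ω_c = 51  ⇒  ω_c = 51/70
ω_c/ω_r = 51/70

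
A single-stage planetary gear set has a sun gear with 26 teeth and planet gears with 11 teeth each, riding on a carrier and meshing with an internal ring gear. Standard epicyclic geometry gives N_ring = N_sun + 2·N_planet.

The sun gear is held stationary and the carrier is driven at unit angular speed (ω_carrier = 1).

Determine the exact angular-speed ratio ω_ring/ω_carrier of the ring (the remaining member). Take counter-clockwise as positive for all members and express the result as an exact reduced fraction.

37/24

N_ring = 26 + 2·11 = 48
26(ω_s−ω_c) = −48(ω_r−ω_c),  ω_s=0, ω_c=1
ω_r = 1 − (26/48)(0−1) = 37/24
ω_r/ω_c = 37/24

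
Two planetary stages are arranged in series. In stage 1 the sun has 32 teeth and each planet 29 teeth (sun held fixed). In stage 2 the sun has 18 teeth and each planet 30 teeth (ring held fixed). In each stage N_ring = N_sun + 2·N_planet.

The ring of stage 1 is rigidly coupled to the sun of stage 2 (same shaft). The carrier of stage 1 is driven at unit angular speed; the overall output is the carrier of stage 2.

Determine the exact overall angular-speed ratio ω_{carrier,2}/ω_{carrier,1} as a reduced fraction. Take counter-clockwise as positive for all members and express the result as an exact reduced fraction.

61/240

Stage 1: N_ring = 32 + 2·29 = 90
Stage 1: 32(ω_s−ω_c) = −90(ω_r−ω_c),  ω_s=0, ω_c=1
Stage 1: ω_r = 1 − (32/90)(0−1) = 61/45
  ⇒ ω_r¹/ω_c¹ = 61/45
Stage 2: N_ring = 18 + 2·30 = 78
Stage 2: 18(ω_s−ω_c) = −78(ω_r−ω_c),  ω_r=0, ω_s=1
Stage 2: 18(1−ω_c) = −78(0−ω_c)  ⇒  96ω_c = 18  ⇒  ω_c = 3/16
  ⇒ ω_c²/ω_s² = 3/16
Coupling ω_s² = ω_r¹ ⇒ overall = 61/45 × 3/16 = 61/240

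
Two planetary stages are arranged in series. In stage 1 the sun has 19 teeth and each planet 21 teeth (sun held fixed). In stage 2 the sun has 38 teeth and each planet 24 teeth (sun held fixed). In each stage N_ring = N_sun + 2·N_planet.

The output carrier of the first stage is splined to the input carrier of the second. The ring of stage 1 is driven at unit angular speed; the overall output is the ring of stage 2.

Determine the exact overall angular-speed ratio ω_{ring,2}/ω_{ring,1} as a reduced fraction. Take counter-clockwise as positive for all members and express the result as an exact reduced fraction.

Stage 1: N_ring = 19 + 2·21 = 61
Stage 1: 19(ω_s−ω_c) = −61(ω_r−ω_c),  ω_s=0, ω_r=1
Stage 1: 19(0−ω_c) = −61(1−ω_c)  ⇒  80ω_c = 61  ⇒  ω_c = 61/80
  ⇒ ω_c¹/ω_r¹ = 61/80
Stage 2: N_ring = 38 + 2·24 = 86
Stage 2: 38(ω_s−ω_c) = −86(ω_r−ω_c),  ω_s=0, ω_c=1
Stage 2: ω_r = 1 − (38/86)(0−1) = 62/43
  ⇒ ω_r²/ω_c² = 62/43
Coupling ω_c² = ω_c¹ ⇒ overall = 61/80 × 62/43 = 1891/1720

1891/1720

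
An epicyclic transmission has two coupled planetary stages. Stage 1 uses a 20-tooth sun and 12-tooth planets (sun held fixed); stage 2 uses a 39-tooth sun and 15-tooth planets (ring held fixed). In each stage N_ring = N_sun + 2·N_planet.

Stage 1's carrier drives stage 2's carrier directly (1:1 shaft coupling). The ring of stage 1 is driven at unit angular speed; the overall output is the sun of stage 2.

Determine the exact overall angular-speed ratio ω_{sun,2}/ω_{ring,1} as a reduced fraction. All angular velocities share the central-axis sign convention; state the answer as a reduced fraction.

99/52

Stage 1: N_ring = 20 + 2·12 = 44
Stage 1: 20(ω_s−ω_c) = −44(ω_r−ω_c),  ω_s=0, ω_r=1
Stage 1: 20(0−ω_c) = −44(1−ω_c)  ⇒  64ω_c = 44  ⇒  ω_c = 11/16
  ⇒ ω_c¹/ω_r¹ = 11/16
Stage 2: N_ring = 39 + 2·15 = 69
Stage 2: 39(ω_s−ω_c) = −69(ω_r−ω_c),  ω_r=0, ω_c=1
Stage 2: ω_s = 1 − (69/39)(0−1) = 36/13
  ⇒ ω_s²/ω_c² = 36/13
Coupling ω_c² = ω_c¹ ⇒ overall = 11/16 × 36/13 = 99/52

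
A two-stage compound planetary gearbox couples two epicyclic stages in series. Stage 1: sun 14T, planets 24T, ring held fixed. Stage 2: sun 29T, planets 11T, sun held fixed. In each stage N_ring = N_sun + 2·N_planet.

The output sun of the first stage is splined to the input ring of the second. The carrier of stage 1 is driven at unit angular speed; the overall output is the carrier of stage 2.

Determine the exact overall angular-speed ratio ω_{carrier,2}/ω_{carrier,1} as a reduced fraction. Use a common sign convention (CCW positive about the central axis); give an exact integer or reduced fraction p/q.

Stage 1: N_ring = 14 + 2·24 = 62
Stage 1: 14(ω_s−ω_c) = −62(ω_r−ω_c),  ω_r=0, ω_c=1
Stage 1: ω_s = 1 − (62/14)(0−1) = 38/7
  ⇒ ω_s¹/ω_c¹ = 38/7
Stage 2: N_ring = 29 + 2·11 = 51
Stage 2: 29(ω_s−ω_c) = −51(ω_r−ω_c),  ω_s=0, ω_r=1
Stage 2: 29(0−ω_c) = −51(1−ω_c)  ⇒  80ω_c = 51  ⇒  ω_c = 51/80
  ⇒ ω_c²/ω_r² = 51/80
Coupling ω_r² = ω_s¹ ⇒ overall = 38/7 × 51/80 = 969/280

969/280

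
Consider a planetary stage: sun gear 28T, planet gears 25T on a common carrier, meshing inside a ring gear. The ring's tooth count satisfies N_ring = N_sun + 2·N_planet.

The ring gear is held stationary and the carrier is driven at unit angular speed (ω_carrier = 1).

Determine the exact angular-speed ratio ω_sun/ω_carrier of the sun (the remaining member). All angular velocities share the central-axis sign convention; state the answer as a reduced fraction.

N_ring = 28 + 2·25 = 78
28(ω_s−ω_c) = −78(ω_r−ω_c),  ω_r=0, ω_c=1
ω_s = 1 − (78/28)(0−1) = 53/14
ω_s/ω_c = 53/14

53/14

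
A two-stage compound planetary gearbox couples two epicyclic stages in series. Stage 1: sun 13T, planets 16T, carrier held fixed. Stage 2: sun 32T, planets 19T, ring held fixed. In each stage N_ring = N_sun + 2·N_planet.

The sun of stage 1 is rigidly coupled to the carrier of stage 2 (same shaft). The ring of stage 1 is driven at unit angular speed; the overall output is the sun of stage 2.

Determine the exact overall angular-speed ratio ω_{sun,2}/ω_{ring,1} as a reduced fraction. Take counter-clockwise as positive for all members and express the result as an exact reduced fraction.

Stage 1: N_ring = 13 + 2·16 = 45
Stage 1: 13(ω_s−ω_c) = −45(ω_r−ω_c),  ω_c=0, ω_r=1
Stage 1: ω_s = 0 − (45/13)(1−0) = -45/13
  ⇒ ω_s¹/ω_r¹ = -45/13
Stage 2: N_ring = 32 + 2·19 = 70
Stage 2: 32(ω_s−ω_c) = −70(ω_r−ω_c),  ω_r=0, ω_c=1
Stage 2: ω_s = 1 − (70/32)(0−1) = 51/16
  ⇒ ω_s²/ω_c² = 51/16
Coupling ω_c² = ω_s¹ ⇒ overall = -45/13 × 51/16 = -2295/208

-2295/208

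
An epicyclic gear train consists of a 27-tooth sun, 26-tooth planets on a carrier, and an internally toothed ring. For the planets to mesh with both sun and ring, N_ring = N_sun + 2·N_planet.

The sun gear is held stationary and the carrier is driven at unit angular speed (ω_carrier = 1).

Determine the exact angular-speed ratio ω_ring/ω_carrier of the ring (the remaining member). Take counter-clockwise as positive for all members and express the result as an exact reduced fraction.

106/79

N_ring = 27 + 2·26 = 79
27(ω_s−ω_c) = −79(ω_r−ω_c),  ω_s=0, ω_c=1
ω_r = 1 − (27/79)(0−1) = 106/79
ω_r/ω_c = 106/79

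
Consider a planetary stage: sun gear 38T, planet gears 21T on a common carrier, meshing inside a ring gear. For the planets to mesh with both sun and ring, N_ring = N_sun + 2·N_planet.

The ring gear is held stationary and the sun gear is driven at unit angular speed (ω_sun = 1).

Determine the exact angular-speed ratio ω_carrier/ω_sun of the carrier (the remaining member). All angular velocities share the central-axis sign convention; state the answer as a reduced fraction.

N_ring = 38 + 2·21 = 80
38(ω_s−ω_c) = −80(ω_r−ω_c),  ω_r=0, ω_s=1
38(1−ω_c) = −80(0−ω_c)  ⇒  118ω_c = 38  ⇒  ω_c = 19/59
ω_c/ω_s = 19/59

19/59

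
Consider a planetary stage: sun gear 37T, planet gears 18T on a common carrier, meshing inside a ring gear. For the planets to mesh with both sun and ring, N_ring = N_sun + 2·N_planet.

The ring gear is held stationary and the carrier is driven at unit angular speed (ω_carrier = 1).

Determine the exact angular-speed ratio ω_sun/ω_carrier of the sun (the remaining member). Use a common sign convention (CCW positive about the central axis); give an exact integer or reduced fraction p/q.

110/37

N_ring = 37 + 2·18 = 73
37(ω_s−ω_c) = −73(ω_r−ω_c),  ω_r=0, ω_c=1
ω_s = 1 − (73/37)(0−1) = 110/37
ω_s/ω_c = 110/37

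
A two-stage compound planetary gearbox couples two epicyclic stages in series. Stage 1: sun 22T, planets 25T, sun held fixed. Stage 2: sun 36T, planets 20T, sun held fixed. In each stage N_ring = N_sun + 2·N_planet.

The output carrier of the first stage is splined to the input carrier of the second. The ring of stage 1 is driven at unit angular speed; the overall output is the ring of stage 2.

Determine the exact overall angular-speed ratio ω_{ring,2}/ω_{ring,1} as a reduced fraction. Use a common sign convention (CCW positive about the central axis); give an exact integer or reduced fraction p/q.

Stage 1: N_ring = 22 + 2·25 = 72
Stage 1: 22(ω_s−ω_c) = −72(ω_r−ω_c),  ω_s=0, ω_r=1
Stage 1: 22(0−ω_c) = −72(1−ω_c)  ⇒  94ω_c = 72  ⇒  ω_c = 36/47
  ⇒ ω_c¹/ω_r¹ = 36/47
Stage 2: N_ring = 36 + 2·20 = 76
Stage 2: 36(ω_s−ω_c) = −76(ω_r−ω_c),  ω_s=0, ω_c=1
Stage 2: ω_r = 1 − (36/76)(0−1) = 28/19
  ⇒ ω_r²/ω_c² = 28/19
Coupling ω_c² = ω_c¹ ⇒ overall = 36/47 × 28/19 = 1008/893

1008/893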